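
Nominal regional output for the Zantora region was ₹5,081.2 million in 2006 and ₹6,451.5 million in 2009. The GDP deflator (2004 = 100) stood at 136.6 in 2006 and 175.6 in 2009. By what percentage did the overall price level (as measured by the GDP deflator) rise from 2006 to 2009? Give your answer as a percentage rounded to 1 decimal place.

28.6%

Price-level change = 175.6 / 136.6 − 1 = 0.2855.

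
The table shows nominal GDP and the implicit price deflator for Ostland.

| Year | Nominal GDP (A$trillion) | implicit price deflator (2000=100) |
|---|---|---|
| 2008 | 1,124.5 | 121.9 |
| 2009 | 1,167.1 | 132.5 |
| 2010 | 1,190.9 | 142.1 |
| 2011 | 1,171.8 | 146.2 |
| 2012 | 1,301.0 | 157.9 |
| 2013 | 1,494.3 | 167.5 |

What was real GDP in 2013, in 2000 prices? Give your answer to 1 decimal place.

A$892.1 trillion

Real GDP 2013 = 1494.3 / 1.675 = 892.12.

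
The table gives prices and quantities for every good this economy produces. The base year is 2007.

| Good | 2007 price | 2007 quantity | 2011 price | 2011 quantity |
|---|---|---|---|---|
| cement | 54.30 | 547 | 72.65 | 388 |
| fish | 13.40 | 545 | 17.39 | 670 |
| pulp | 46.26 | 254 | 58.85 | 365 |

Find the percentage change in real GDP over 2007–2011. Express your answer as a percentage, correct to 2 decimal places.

Real GDP 2007 = Nominal GDP 2007 = 54.30·547 + 13.40·545 + 46.26·254 = 48755.14.
Real GDP 2011 (at 2007 prices) = 54.30·388 + 13.40·670 + 46.26·365 = 46931.30.
Real growth = 46931.30/48755.14 − 1 = -0.0374.

-3.74%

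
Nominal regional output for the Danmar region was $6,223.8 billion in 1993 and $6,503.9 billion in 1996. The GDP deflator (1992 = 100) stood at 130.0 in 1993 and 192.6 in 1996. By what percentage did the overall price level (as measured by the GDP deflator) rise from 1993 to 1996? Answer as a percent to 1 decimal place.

Price-level change = 192.6 / 130.0 − 1 = 0.4815.

48.2%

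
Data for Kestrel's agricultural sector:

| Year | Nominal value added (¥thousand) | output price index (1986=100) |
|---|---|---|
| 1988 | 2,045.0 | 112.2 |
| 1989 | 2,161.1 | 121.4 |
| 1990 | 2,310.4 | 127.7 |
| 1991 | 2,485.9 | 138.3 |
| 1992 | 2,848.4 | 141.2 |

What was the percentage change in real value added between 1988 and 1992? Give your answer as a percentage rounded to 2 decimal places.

10.68%

Real value added 1988 = 2045.0/1.122 = 1822.64.
Real value added 1992 = 2848.4/1.412 = 2017.28.
Change = 2017.28/1822.64 − 1 = 0.1068.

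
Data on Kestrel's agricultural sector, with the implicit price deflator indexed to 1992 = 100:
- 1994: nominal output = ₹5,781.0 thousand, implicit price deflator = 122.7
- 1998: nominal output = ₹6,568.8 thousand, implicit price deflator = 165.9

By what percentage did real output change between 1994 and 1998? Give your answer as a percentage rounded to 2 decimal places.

Real output 1994 = 5781.0 / 1.227 = 4711.49.
Real output 1998 = 6568.8 / 1.659 = 3959.49.
Real growth = 3959.49 / 4711.49 − 1 = -0.1596.

-15.96%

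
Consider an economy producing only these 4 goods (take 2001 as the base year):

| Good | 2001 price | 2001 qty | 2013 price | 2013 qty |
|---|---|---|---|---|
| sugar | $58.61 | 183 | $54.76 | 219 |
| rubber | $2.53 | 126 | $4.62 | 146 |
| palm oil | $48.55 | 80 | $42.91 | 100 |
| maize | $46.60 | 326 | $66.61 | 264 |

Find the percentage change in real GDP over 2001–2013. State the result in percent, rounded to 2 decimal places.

Real GDP 2001 = Nominal GDP 2001 = 58.61·183 + 2.53·126 + 48.55·80 + 46.60·326 = 30120.01.
Real GDP 2013 (at 2001 prices) = 58.61·219 + 2.53·146 + 48.55·100 + 46.60·264 = 30362.37.
Real growth = 30362.37/30120.01 − 1 = 0.0080.

0.80%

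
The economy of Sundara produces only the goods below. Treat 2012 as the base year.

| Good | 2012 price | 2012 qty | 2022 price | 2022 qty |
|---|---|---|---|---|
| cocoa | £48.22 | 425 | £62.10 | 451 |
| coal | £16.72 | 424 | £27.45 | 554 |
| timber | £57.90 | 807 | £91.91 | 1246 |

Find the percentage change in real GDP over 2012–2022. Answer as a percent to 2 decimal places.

38.82%

Real GDP 2012 = Nominal GDP 2012 = 48.22·425 + 16.72·424 + 57.90·807 = 74308.08.
Real GDP 2022 (at 2012 prices) = 48.22·451 + 16.72·554 + 57.90·1246 = 103153.50.
Real growth = 103153.50/74308.08 − 1 = 0.3882.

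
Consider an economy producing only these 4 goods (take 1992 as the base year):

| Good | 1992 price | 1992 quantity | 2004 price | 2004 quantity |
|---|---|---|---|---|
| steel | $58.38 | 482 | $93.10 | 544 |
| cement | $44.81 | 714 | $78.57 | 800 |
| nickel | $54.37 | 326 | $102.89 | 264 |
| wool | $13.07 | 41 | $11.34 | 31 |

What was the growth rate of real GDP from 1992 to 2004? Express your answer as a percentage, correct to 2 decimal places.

Real GDP 1992 = Nominal GDP 1992 = 58.38·482 + 44.81·714 + 54.37·326 + 13.07·41 = 78393.99.
Real GDP 2004 (at 1992 prices) = 58.38·544 + 44.81·800 + 54.37·264 + 13.07·31 = 82365.57.
Real growth = 82365.57/78393.99 − 1 = 0.0507.

5.07%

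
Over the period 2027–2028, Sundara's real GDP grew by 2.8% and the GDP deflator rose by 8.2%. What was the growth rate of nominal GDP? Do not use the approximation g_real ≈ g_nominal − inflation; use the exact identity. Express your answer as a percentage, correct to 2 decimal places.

11.23%

(1 + g_nom) = (1 + g_real)(1 + π) = 1.0280 × 1.0820 = 1.11230.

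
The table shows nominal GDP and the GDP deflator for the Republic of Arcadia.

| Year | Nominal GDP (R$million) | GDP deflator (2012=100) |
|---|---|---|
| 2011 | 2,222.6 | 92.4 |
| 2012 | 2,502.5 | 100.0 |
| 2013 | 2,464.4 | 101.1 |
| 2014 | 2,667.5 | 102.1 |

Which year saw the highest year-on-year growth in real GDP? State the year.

2012: real = 2502.5/1.000 = 2502.50; growth vs 2011 (2405.41) = 4.04%.
2013: real = 2464.4/1.011 = 2437.59; growth vs 2012 (2502.50) = -2.59%.
2014: real = 2667.5/1.021 = 2612.63; growth vs 2013 (2437.59) = 7.18%.

2014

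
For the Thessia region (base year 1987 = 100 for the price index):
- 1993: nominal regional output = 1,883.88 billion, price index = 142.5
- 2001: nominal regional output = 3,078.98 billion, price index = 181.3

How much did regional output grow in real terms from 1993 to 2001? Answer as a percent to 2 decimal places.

28.46%

Deflate each year: 1993 → 1883.88/1.425 = 1322.02; 2001 → 3078.98/1.813 = 1698.28.
So real regional output changed by 1698.28/1322.02 − 1 = 0.2846, i.e. 28.46%.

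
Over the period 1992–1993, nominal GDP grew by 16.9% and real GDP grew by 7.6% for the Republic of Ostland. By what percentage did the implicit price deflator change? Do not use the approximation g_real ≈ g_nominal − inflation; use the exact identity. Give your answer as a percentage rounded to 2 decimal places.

(1 + g_nom) = (1 + g_real)(1 + π), so π = 1.1690 / 1.0760 − 1 = 0.08643.

8.64%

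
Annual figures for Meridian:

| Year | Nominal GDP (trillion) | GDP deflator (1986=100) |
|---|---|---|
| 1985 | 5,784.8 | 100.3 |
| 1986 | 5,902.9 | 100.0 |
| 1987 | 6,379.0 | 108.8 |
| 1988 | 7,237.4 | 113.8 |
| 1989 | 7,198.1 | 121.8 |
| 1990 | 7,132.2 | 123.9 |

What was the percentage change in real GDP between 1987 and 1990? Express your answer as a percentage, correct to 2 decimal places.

-1.82%

Real GDP 1987 = 6379.0/1.088 = 5863.05.
Real GDP 1990 = 7132.2/1.239 = 5756.42.
Change = 5756.42/5863.05 − 1 = -0.0182.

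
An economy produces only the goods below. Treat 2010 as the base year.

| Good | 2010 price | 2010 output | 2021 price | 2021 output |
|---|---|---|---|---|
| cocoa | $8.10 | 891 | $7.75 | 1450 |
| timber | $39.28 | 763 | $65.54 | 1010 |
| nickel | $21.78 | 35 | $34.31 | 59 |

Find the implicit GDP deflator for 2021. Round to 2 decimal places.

150.76

Nominal GDP 2021 = 7.75·1450 + 65.54·1010 + 34.31·59 = 79457.19.
Real GDP 2021 (at 2010 prices) = 8.10·1450 + 39.28·1010 + 21.78·59 = 52702.82.
Deflator = Nominal/Real × 100 = 79457.19/52702.82 × 100 = 150.765.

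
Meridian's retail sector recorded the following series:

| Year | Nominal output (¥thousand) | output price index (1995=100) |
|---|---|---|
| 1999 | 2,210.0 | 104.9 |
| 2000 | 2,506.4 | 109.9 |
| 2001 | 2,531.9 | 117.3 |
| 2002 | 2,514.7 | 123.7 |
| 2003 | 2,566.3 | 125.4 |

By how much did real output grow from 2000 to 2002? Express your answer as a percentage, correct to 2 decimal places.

-10.86%

Real output 2000 = 2506.4/1.099 = 2280.62.
Real output 2002 = 2514.7/1.237 = 2032.90.
Change = 2032.90/2280.62 − 1 = -0.1086.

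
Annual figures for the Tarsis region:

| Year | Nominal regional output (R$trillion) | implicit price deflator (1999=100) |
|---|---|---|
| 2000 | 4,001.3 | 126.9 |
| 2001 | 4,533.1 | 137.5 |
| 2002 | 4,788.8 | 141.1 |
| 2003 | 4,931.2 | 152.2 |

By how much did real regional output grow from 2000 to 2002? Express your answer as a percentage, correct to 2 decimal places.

7.64%

Real regional output 2000 = 4001.3/1.269 = 3153.11.
Real regional output 2002 = 4788.8/1.411 = 3393.91.
Change = 3393.91/3153.11 − 1 = 0.0764.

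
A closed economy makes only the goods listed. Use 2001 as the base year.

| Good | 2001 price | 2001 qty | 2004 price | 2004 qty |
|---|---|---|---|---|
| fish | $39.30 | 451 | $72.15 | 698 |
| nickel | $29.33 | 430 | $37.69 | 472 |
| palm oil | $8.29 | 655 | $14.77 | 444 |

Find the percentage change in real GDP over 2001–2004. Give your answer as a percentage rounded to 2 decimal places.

Real GDP 2001 = Nominal GDP 2001 = 39.30·451 + 29.33·430 + 8.29·655 = 35766.15.
Real GDP 2004 (at 2001 prices) = 39.30·698 + 29.33·472 + 8.29·444 = 44955.92.
Real growth = 44955.92/35766.15 − 1 = 0.2569.

25.69%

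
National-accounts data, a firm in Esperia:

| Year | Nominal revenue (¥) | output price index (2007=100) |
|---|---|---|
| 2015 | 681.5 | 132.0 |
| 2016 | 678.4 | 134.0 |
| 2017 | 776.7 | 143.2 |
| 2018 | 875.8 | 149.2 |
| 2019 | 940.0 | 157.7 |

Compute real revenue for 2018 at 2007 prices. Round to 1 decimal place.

¥587.0

Real revenue 2018 = 875.8 / 1.492 = 587.00.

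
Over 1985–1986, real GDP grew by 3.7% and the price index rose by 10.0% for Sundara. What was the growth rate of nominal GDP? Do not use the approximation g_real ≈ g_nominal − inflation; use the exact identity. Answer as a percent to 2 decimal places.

14.07%

(1 + g_nom) = (1 + g_real)(1 + π) = 1.0370 × 1.1000 = 1.14070.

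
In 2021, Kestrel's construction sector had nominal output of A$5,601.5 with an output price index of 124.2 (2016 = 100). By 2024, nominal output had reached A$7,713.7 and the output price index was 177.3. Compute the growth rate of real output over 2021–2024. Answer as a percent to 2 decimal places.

Deflate each year: 2021 → 5601.5/1.242 = 4510.06; 2024 → 7713.7/1.773 = 4350.65.
So real output changed by 4350.65/4510.06 − 1 = -0.0353, i.e. -3.53%.

-3.53%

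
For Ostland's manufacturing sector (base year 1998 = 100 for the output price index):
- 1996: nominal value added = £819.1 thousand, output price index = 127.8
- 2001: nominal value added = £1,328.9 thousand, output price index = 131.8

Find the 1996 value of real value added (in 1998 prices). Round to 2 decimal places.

Real value added = Nominal / (output price index/100) = 819.1 / 1.278 = 640.92.

£640.92 thousand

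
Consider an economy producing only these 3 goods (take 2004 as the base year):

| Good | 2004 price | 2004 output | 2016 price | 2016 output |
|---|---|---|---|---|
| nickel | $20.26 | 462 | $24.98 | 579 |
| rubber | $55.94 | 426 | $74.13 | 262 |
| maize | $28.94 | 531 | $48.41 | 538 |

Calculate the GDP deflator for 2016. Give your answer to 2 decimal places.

Nominal GDP 2016 = 24.98·579 + 74.13·262 + 48.41·538 = 59930.06.
Real GDP 2016 (at 2004 prices) = 20.26·579 + 55.94·262 + 28.94·538 = 41956.54.
Deflator = Nominal/Real × 100 = 59930.06/41956.54 × 100 = 142.838.

142.84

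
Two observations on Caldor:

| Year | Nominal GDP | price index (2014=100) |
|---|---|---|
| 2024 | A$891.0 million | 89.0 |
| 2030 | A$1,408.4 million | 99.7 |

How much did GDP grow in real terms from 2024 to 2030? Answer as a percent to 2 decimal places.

41.11%

Real GDP 2024 = 891.0 / 0.890 = 1001.12.
Real GDP 2030 = 1408.4 / 0.997 = 1412.64.
Real growth = 1412.64 / 1001.12 − 1 = 0.4111.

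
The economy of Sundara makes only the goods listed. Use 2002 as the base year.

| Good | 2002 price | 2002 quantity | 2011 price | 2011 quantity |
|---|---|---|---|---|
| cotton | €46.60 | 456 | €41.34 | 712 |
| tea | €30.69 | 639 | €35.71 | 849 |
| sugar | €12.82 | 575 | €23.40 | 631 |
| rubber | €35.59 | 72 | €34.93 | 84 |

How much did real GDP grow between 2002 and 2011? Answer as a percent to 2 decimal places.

Real GDP 2002 = Nominal GDP 2002 = 46.60·456 + 30.69·639 + 12.82·575 + 35.59·72 = 50794.49.
Real GDP 2011 (at 2002 prices) = 46.60·712 + 30.69·849 + 12.82·631 + 35.59·84 = 70313.99.
Real growth = 70313.99/50794.49 − 1 = 0.3843.

38.43%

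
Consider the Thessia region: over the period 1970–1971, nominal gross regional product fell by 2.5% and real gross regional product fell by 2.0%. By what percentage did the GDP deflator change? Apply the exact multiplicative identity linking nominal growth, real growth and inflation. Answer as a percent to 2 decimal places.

(1 + g_nom) = (1 + g_real)(1 + π), so π = 0.9750 / 0.9800 − 1 = -0.00510.

-0.51%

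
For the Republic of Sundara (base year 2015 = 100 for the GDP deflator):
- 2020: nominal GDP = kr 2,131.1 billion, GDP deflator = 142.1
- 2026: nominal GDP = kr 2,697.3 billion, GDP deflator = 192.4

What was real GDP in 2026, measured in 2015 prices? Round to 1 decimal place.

kr 1,401.9 billion

Real GDP = Nominal / (GDP deflator/100) = 2697.3 / 1.924 = 1401.92.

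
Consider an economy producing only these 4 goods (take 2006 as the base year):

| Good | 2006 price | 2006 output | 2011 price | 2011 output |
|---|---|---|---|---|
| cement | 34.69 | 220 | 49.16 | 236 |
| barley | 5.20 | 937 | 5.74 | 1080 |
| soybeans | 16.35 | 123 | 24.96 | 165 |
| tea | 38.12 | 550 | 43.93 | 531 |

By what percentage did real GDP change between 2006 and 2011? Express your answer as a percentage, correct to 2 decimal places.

3.55%

Real GDP 2006 = Nominal GDP 2006 = 34.69·220 + 5.20·937 + 16.35·123 + 38.12·550 = 35481.25.
Real GDP 2011 (at 2006 prices) = 34.69·236 + 5.20·1080 + 16.35·165 + 38.12·531 = 36742.31.
Real growth = 36742.31/35481.25 − 1 = 0.0355.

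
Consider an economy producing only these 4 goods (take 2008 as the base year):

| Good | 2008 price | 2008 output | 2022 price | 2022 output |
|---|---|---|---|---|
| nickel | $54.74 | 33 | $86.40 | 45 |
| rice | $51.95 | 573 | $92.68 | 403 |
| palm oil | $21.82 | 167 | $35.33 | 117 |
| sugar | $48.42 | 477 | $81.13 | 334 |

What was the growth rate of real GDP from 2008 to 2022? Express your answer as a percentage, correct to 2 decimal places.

Real GDP 2008 = Nominal GDP 2008 = 54.74·33 + 51.95·573 + 21.82·167 + 48.42·477 = 58314.05.
Real GDP 2022 (at 2008 prices) = 54.74·45 + 51.95·403 + 21.82·117 + 48.42·334 = 42124.37.
Real growth = 42124.37/58314.05 − 1 = -0.2776.

-27.76%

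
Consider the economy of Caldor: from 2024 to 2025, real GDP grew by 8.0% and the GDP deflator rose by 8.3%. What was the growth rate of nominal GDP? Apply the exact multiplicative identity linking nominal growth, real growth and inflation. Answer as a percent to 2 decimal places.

(1 + g_nom) = (1 + g_real)(1 + π) = 1.0800 × 1.0830 = 1.16964.

16.96%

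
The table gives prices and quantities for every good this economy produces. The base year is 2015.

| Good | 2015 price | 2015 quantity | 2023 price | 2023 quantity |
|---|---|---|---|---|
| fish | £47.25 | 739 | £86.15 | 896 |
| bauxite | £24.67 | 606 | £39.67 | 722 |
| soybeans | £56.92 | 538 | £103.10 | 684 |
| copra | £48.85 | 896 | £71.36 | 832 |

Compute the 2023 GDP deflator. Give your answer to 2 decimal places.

Nominal GDP 2023 = 86.15·896 + 39.67·722 + 103.10·684 + 71.36·832 = 235724.06.
Real GDP 2023 (at 2015 prices) = 47.25·896 + 24.67·722 + 56.92·684 + 48.85·832 = 139724.22.
Deflator = Nominal/Real × 100 = 235724.06/139724.22 × 100 = 168.707.

168.71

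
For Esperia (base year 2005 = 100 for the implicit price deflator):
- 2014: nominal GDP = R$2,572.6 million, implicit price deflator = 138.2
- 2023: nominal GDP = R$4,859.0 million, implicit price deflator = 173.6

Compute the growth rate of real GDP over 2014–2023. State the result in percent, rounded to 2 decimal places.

Real GDP 2014 = 2572.6 / 1.382 = 1861.51.
Real GDP 2023 = 4859.0 / 1.736 = 2798.96.
Real growth = 2798.96 / 1861.51 − 1 = 0.5036.

50.36%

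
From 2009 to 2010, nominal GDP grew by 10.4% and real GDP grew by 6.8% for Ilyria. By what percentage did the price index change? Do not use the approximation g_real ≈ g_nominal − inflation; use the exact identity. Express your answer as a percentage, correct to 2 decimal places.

3.37%

(1 + g_nom) = (1 + g_real)(1 + π), so π = 1.1040 / 1.0680 − 1 = 0.03371.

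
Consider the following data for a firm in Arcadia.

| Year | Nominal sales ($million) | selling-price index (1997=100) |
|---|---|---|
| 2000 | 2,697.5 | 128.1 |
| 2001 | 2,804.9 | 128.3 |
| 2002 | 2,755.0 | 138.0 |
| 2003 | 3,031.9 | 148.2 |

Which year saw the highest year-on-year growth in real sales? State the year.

2001

2001: real = 2804.9/1.283 = 2186.20; growth vs 2000 (2105.78) = 3.82%.
2002: real = 2755.0/1.380 = 1996.38; growth vs 2001 (2186.20) = -8.68%.
2003: real = 3031.9/1.482 = 2045.82; growth vs 2002 (1996.38) = 2.48%.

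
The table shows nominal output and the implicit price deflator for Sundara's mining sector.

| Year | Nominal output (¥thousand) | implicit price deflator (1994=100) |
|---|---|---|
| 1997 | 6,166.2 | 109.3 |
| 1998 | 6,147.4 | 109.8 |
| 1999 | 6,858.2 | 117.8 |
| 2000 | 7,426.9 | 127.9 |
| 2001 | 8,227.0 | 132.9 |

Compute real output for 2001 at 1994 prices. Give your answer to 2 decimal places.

¥6,190.37 thousand

Real output 2001 = 8227.0 / 1.329 = 6190.37.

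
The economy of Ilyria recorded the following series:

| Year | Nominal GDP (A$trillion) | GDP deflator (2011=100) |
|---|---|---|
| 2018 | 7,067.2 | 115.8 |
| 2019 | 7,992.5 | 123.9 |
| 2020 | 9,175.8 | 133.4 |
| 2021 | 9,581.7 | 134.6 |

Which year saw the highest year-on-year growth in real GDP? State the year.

2019: real = 7992.5/1.239 = 6450.77; growth vs 2018 (6102.94) = 5.70%.
2020: real = 9175.8/1.334 = 6878.41; growth vs 2019 (6450.77) = 6.63%.
2021: real = 9581.7/1.346 = 7118.65; growth vs 2020 (6878.41) = 3.49%.

2020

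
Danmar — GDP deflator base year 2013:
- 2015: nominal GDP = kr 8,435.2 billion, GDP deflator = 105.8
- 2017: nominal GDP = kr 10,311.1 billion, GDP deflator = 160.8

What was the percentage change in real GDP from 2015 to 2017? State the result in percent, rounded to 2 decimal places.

-19.57%

Deflate each year: 2015 → 8435.2/1.058 = 7972.78; 2017 → 10311.1/1.608 = 6412.38.
So real GDP changed by 6412.38/7972.78 − 1 = -0.1957, i.e. -19.57%.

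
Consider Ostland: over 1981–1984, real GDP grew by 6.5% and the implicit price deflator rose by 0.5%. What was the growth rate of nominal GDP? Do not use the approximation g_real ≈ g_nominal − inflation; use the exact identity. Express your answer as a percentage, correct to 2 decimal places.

7.03%

(1 + g_nom) = (1 + g_real)(1 + π) = 1.0650 × 1.0050 = 1.07033.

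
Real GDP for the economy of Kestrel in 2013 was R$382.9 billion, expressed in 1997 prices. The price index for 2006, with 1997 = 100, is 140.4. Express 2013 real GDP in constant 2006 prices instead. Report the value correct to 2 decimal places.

R$537.59 billion

Real GDP in 2006 prices = Real GDP in 1997 prices × (P_2006/P_1997) = 382.9 × 1.404 = 537.59.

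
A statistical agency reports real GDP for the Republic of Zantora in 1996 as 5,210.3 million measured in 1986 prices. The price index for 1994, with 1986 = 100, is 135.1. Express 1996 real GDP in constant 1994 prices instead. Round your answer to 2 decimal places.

7,039.12 million

Real GDP in 1994 prices = Real GDP in 1986 prices × (P_1994/P_1986) = 5210.3 × 1.351 = 7039.12.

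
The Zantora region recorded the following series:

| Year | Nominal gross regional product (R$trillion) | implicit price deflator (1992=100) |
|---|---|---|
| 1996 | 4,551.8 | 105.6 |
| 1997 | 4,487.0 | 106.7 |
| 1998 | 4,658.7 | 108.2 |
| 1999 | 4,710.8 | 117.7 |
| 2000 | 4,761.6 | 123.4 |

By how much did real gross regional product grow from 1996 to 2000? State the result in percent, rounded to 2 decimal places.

-10.48%

Real gross regional product 1996 = 4551.8/1.056 = 4310.42.
Real gross regional product 2000 = 4761.6/1.234 = 3858.67.
Change = 3858.67/4310.42 − 1 = -0.1048.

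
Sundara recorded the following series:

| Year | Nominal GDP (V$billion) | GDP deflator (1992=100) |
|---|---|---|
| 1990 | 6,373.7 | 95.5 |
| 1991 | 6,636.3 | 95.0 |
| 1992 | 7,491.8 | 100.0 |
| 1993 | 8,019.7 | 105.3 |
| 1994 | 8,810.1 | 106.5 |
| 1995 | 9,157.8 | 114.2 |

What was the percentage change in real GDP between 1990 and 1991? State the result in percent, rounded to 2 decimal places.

4.67%

Real GDP 1990 = 6373.7/0.955 = 6674.03.
Real GDP 1991 = 6636.3/0.950 = 6985.58.
Change = 6985.58/6674.03 − 1 = 0.0467.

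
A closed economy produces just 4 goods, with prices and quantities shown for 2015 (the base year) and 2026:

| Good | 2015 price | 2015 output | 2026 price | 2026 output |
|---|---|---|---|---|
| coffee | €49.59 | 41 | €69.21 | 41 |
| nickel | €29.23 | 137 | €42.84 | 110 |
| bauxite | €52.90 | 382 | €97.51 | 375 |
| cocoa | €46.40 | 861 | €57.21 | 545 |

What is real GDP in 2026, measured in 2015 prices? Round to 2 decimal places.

€50373.99

Real GDP 2026 = Σ (p_2015 × q_2026) = 49.59·41 + 29.23·110 + 52.90·375 + 46.40·545 = 50373.99.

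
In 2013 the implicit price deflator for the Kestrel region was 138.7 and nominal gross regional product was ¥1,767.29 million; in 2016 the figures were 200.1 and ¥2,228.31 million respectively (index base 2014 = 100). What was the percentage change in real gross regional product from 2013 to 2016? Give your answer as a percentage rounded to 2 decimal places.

-12.60%

Deflate each year: 2013 → 1767.29/1.387 = 1274.18; 2016 → 2228.31/2.001 = 1113.60.
So real gross regional product changed by 1113.60/1274.18 − 1 = -0.1260, i.e. -12.60%.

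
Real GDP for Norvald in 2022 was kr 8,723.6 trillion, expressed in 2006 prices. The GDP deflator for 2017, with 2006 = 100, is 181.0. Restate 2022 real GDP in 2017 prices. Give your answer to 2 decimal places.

kr 15,789.72 trillion

Real GDP in 2017 prices = Real GDP in 2006 prices × (P_2017/P_2006) = 8723.6 × 1.810 = 15789.72.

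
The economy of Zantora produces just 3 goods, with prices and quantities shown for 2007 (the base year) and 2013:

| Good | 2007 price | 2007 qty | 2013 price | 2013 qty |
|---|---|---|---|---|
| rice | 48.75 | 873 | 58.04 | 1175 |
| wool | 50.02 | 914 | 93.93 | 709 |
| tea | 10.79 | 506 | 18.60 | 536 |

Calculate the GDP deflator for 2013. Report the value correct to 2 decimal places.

Nominal GDP 2013 = 58.04·1175 + 93.93·709 + 18.60·536 = 144762.97.
Real GDP 2013 (at 2007 prices) = 48.75·1175 + 50.02·709 + 10.79·536 = 98528.87.
Deflator = Nominal/Real × 100 = 144762.97/98528.87 × 100 = 146.924.

146.92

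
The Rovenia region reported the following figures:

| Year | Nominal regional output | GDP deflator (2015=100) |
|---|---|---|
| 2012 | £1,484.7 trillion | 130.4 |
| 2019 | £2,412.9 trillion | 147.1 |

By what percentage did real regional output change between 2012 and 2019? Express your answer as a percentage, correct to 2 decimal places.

44.07%

Deflate each year: 2012 → 1484.7/1.304 = 1138.57; 2019 → 2412.9/1.471 = 1640.31.
So real regional output changed by 1640.31/1138.57 − 1 = 0.4407, i.e. 44.07%.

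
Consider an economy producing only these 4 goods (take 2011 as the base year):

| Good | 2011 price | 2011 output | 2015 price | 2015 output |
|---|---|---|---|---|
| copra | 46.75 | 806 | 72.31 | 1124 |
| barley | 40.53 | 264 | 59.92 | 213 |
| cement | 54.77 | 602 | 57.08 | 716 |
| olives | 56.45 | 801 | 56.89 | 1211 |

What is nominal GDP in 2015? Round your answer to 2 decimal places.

Nominal GDP 2015 = Σ (p_2015 × q_2015) = 72.31·1124 + 59.92·213 + 57.08·716 + 56.89·1211 = 203802.47.

203802.47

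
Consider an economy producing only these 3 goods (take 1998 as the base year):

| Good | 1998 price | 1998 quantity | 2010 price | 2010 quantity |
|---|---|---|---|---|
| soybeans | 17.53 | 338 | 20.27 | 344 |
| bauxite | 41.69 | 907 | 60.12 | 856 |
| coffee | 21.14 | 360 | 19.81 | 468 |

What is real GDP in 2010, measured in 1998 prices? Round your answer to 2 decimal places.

Real GDP 2010 = Σ (p_1998 × q_2010) = 17.53·344 + 41.69·856 + 21.14·468 = 51610.48.

51610.48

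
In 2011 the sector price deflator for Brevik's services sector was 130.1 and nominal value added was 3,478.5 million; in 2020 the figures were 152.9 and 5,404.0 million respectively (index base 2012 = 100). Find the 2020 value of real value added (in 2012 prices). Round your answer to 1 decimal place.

3,534.3 million

Real value added = Nominal / (sector price deflator/100) = 5404.0 / 1.529 = 3534.34.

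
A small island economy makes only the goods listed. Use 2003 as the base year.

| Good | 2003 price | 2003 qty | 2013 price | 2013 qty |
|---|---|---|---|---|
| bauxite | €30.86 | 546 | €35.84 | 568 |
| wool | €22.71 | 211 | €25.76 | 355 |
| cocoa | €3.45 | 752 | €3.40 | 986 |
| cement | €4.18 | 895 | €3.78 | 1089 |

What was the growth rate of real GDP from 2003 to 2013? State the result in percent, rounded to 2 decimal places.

19.90%

Real GDP 2003 = Nominal GDP 2003 = 30.86·546 + 22.71·211 + 3.45·752 + 4.18·895 = 27976.87.
Real GDP 2013 (at 2003 prices) = 30.86·568 + 22.71·355 + 3.45·986 + 4.18·1089 = 33544.25.
Real growth = 33544.25/27976.87 − 1 = 0.1990.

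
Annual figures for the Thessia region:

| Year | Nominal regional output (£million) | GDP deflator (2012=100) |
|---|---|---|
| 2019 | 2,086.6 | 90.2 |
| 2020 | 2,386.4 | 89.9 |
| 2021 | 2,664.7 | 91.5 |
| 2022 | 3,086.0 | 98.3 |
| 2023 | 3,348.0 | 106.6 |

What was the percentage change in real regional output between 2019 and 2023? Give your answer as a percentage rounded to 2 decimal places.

35.77%

Real regional output 2019 = 2086.6/0.902 = 2313.30.
Real regional output 2023 = 3348.0/1.066 = 3140.71.
Change = 3140.71/2313.30 − 1 = 0.3577.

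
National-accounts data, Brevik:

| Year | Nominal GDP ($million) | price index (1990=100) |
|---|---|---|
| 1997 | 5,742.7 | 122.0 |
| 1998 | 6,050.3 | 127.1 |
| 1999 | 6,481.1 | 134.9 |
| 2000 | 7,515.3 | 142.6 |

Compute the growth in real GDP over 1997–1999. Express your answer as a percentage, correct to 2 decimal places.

2.07%

Real GDP 1997 = 5742.7/1.220 = 4707.13.
Real GDP 1999 = 6481.1/1.349 = 4804.37.
Change = 4804.37/4707.13 − 1 = 0.0207.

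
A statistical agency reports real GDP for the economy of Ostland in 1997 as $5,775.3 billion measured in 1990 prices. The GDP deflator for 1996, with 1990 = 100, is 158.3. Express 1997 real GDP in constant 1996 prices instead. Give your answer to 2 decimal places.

$9,142.30 billion

Real GDP in 1996 prices = Real GDP in 1990 prices × (P_1996/P_1990) = 5775.3 × 1.583 = 9142.30.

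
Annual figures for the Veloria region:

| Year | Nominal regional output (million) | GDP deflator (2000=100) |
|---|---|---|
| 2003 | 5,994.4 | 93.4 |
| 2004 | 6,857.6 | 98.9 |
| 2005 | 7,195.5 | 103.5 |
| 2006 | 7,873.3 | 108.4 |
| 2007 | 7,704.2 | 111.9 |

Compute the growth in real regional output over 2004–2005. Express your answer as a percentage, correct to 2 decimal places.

Real regional output 2004 = 6857.6/0.989 = 6933.87.
Real regional output 2005 = 7195.5/1.035 = 6952.17.
Change = 6952.17/6933.87 − 1 = 0.0026.

0.26%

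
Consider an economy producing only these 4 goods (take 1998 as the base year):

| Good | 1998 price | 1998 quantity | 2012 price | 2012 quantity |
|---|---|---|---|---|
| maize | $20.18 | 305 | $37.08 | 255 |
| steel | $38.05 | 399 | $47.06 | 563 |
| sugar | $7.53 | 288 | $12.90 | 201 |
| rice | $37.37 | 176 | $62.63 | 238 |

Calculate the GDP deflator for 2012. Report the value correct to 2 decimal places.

144.55

Nominal GDP 2012 = 37.08·255 + 47.06·563 + 12.90·201 + 62.63·238 = 53449.02.
Real GDP 2012 (at 1998 prices) = 20.18·255 + 38.05·563 + 7.53·201 + 37.37·238 = 36975.64.
Deflator = Nominal/Real × 100 = 53449.02/36975.64 × 100 = 144.552.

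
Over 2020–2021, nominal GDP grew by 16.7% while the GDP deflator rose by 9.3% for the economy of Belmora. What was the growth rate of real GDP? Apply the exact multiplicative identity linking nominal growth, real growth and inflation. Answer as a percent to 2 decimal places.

6.77%

(1 + g_nom) = (1 + g_real)(1 + π), so g_real = 1.1670 / 1.0930 − 1 = 0.06770.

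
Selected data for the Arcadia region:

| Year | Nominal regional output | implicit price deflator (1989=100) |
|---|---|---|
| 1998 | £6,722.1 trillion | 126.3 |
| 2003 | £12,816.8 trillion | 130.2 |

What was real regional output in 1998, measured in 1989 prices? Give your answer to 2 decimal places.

£5,322.33 trillion

Real regional output = Nominal / (implicit price deflator/100) = 6722.1 / 1.263 = 5322.33.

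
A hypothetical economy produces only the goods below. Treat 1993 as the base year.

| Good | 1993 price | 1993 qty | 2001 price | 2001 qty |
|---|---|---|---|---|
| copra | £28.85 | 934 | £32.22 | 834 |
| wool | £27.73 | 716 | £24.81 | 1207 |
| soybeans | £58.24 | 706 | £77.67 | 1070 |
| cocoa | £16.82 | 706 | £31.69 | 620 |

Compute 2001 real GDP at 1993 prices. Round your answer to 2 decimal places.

£130276.21

Real GDP 2001 = Σ (p_1993 × q_2001) = 28.85·834 + 27.73·1207 + 58.24·1070 + 16.82·620 = 130276.21.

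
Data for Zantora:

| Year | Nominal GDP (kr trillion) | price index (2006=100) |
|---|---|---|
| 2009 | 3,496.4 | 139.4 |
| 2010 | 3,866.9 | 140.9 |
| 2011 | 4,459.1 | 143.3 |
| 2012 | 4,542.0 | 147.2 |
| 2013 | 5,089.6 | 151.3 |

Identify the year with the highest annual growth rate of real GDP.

2011

2010: real = 3866.9/1.409 = 2744.43; growth vs 2009 (2508.18) = 9.42%.
2011: real = 4459.1/1.433 = 3111.72; growth vs 2010 (2744.43) = 13.38%.
2012: real = 4542.0/1.472 = 3085.60; growth vs 2011 (3111.72) = -0.84%.
2013: real = 5089.6/1.513 = 3363.91; growth vs 2012 (3085.60) = 9.02%.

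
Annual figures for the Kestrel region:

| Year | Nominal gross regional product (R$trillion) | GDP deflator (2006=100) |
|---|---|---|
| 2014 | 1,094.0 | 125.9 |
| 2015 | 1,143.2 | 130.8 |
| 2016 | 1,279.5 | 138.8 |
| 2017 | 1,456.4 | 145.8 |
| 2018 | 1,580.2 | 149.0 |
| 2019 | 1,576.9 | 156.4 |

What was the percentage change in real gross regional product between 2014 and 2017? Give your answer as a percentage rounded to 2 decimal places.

Real gross regional product 2014 = 1094.0/1.259 = 868.94.
Real gross regional product 2017 = 1456.4/1.458 = 998.90.
Change = 998.90/868.94 − 1 = 0.1496.

14.96%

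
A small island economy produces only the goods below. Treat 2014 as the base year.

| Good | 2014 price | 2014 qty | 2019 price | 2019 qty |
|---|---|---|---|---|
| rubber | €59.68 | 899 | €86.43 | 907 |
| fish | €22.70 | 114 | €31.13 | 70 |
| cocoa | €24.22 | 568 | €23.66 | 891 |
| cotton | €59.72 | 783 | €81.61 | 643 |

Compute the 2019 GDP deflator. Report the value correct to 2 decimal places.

133.21

Nominal GDP 2019 = 86.43·907 + 31.13·70 + 23.66·891 + 81.61·643 = 154127.40.
Real GDP 2019 (at 2014 prices) = 59.68·907 + 22.70·70 + 24.22·891 + 59.72·643 = 115698.74.
Deflator = Nominal/Real × 100 = 154127.40/115698.74 × 100 = 133.214.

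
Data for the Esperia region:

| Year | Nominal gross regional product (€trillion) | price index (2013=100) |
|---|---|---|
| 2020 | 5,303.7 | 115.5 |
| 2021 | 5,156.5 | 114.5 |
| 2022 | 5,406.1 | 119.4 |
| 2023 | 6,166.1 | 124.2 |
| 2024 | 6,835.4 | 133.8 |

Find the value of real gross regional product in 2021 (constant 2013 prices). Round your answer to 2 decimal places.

€4,503.49 trillion

Real gross regional product 2021 = 5156.5 / 1.145 = 4503.49.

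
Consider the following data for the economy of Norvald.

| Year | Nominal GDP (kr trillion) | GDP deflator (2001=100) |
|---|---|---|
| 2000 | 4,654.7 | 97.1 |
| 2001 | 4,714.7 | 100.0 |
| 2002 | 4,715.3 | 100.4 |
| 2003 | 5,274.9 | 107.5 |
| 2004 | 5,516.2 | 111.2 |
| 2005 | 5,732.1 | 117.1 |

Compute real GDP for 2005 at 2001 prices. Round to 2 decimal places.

Real GDP 2005 = 5732.1 / 1.171 = 4895.05.

kr 4,895.05 trillion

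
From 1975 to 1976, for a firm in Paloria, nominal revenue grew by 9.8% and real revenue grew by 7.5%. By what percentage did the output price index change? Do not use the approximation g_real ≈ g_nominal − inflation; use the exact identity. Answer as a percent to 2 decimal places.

(1 + g_nom) = (1 + g_real)(1 + π), so π = 1.0980 / 1.0750 − 1 = 0.02140.

2.14%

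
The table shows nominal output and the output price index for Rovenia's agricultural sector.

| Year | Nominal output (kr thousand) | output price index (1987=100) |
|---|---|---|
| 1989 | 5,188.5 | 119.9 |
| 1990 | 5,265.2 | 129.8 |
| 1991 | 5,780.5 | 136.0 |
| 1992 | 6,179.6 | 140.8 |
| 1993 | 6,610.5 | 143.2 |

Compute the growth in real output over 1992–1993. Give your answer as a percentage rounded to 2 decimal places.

Real output 1992 = 6179.6/1.408 = 4388.92.
Real output 1993 = 6610.5/1.432 = 4616.27.
Change = 4616.27/4388.92 − 1 = 0.0518.

5.18%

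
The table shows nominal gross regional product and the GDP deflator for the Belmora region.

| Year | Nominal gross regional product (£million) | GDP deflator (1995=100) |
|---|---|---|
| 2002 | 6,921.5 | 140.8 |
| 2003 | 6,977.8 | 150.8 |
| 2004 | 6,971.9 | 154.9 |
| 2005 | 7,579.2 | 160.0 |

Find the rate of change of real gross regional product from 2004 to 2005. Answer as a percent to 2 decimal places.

5.25%

Real gross regional product 2004 = 6971.9/1.549 = 4500.90.
Real gross regional product 2005 = 7579.2/1.600 = 4737.00.
Change = 4737.00/4500.90 − 1 = 0.0525.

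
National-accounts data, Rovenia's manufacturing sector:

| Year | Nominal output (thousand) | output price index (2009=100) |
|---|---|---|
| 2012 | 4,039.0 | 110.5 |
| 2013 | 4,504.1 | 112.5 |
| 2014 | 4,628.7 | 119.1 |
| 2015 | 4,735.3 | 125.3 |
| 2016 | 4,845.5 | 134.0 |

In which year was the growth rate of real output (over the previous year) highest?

2013

2013: real = 4504.1/1.125 = 4003.64; growth vs 2012 (3655.20) = 9.53%.
2014: real = 4628.7/1.191 = 3886.40; growth vs 2013 (4003.64) = -2.93%.
2015: real = 4735.3/1.253 = 3779.17; growth vs 2014 (3886.40) = -2.76%.
2016: real = 4845.5/1.340 = 3616.04; growth vs 2015 (3779.17) = -4.32%.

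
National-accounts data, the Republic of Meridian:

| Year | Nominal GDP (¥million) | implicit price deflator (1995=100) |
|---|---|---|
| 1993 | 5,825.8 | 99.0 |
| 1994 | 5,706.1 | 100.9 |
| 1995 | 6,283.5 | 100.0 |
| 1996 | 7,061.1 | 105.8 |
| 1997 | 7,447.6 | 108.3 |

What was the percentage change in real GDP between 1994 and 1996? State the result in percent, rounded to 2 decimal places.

18.02%

Real GDP 1994 = 5706.1/1.009 = 5655.20.
Real GDP 1996 = 7061.1/1.058 = 6674.01.
Change = 6674.01/5655.20 − 1 = 0.1802.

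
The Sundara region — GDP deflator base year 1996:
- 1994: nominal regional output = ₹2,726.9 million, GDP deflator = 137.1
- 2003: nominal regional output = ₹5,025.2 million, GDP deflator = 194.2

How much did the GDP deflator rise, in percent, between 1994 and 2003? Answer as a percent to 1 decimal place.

Price-level change = 194.2 / 137.1 − 1 = 0.4165.

41.6%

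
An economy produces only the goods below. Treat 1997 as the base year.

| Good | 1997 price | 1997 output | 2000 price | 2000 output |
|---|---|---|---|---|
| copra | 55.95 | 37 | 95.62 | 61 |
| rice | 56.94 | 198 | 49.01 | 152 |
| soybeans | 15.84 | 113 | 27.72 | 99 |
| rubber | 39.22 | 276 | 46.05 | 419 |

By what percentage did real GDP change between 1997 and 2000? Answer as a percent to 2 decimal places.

Real GDP 1997 = Nominal GDP 1997 = 55.95·37 + 56.94·198 + 15.84·113 + 39.22·276 = 25958.91.
Real GDP 2000 (at 1997 prices) = 55.95·61 + 56.94·152 + 15.84·99 + 39.22·419 = 30069.17.
Real growth = 30069.17/25958.91 − 1 = 0.1583.

15.83%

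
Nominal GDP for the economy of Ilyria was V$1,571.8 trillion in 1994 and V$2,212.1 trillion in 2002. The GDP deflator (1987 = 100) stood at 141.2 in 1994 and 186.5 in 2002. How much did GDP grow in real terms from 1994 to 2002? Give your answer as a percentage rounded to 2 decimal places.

Deflate each year: 1994 → 1571.8/1.412 = 1113.17; 2002 → 2212.1/1.865 = 1186.11.
So real GDP changed by 1186.11/1113.17 − 1 = 0.0655, i.e. 6.55%.

6.55%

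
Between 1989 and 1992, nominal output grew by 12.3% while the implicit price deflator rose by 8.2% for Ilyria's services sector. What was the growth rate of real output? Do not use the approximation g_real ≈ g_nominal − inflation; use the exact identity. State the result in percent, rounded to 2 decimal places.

3.79%

(1 + g_nom) = (1 + g_real)(1 + π), so g_real = 1.1230 / 1.0820 − 1 = 0.03789.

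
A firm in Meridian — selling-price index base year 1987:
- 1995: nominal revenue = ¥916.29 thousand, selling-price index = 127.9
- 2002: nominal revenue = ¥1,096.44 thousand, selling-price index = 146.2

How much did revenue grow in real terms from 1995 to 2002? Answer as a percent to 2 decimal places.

4.68%

Real revenue 1995 = 916.29 / 1.279 = 716.41.
Real revenue 2002 = 1096.44 / 1.462 = 749.96.
Real growth = 749.96 / 716.41 − 1 = 0.0468.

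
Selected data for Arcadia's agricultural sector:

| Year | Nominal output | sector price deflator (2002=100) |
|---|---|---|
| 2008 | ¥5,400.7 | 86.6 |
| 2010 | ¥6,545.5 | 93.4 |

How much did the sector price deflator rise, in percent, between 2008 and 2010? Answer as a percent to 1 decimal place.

7.9%

Price-level change = 93.4 / 86.6 − 1 = 0.0785.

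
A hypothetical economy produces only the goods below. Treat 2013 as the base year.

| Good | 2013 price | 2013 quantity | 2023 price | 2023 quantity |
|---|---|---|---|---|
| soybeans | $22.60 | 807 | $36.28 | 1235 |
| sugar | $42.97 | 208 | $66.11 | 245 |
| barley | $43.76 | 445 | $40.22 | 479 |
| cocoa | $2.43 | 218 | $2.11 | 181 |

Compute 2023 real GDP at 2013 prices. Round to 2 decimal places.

Real GDP 2023 = Σ (p_2013 × q_2023) = 22.60·1235 + 42.97·245 + 43.76·479 + 2.43·181 = 59839.52.

$59839.52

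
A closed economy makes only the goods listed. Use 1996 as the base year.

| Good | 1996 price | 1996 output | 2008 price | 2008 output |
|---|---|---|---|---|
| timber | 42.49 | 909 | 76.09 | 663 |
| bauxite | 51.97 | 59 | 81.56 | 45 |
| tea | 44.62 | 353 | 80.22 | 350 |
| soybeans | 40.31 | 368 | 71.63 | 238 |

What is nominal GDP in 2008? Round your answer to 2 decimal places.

99242.81

Nominal GDP 2008 = Σ (p_2008 × q_2008) = 76.09·663 + 81.56·45 + 80.22·350 + 71.63·238 = 99242.81.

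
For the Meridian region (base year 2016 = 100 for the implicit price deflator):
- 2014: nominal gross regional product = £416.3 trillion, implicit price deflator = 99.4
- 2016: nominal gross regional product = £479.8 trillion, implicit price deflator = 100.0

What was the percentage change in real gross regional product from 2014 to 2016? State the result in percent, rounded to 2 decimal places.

Deflate each year: 2014 → 416.3/0.994 = 418.81; 2016 → 479.8/1.000 = 479.80.
So real gross regional product changed by 479.80/418.81 − 1 = 0.1456, i.e. 14.56%.

14.56%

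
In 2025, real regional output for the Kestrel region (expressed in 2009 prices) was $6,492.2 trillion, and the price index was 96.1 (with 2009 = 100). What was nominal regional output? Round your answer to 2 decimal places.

Nominal regional output = Real × (price index/100) = 6492.2 × 0.961 = 6239.00.

$6,239.00 trillion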